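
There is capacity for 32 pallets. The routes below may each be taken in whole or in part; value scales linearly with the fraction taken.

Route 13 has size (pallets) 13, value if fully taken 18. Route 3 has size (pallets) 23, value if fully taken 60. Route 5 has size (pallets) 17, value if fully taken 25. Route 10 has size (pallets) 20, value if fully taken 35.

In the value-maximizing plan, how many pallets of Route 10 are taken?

9

Rank by value-to-size ratio: Route 3 60/23≈2.61, Route 10 35/20≈1.75, Route 5 25/17≈1.47, Route 13 18/13≈1.38.
Take all of Route 3 (23 pallets, value 60) → 9 pallets left.
9 pallets left: a 9/20 share of Route 10 gives 35×9/20 = 15.75.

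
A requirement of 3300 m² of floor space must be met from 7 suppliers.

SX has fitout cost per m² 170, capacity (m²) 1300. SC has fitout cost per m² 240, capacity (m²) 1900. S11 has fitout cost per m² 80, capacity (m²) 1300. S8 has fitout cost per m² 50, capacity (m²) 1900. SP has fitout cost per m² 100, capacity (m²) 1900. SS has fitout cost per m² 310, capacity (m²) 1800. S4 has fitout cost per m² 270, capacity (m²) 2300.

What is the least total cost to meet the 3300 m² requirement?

209000

Use suppliers in increasing cost order.
S8 at 50: take all 1900 m² ; 1400 still needed.
Take 1300 from S11 at 80 ; need 100 more.
SP at 100: take 100 of its 1900 ; requirement met.
SX, SC, S4, SS: unused.
Cost = 1900×50 + 1300×80 + 100×100 = 209000.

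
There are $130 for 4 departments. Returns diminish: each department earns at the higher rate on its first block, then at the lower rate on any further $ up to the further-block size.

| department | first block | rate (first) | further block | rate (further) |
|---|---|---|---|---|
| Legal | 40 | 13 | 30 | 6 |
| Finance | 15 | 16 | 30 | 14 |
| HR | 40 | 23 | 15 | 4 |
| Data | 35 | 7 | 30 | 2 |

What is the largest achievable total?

Rank every tier by rate: HR/tier1 23 > Finance/tier1 16 > Finance/tier2 14 > Legal/tier1 13 > Data/tier1 7 > Legal/tier2 6 > HR/tier2 4 > Data/tier2 2.
HR tier1 at 23: fill all 40 — 90 left.
Finance tier1 at 16: fill all 15 — 75 left.
Fill Finance tier2 block (30 at 14) — 45 left.
Legal/tier1 (13): +40 — 5 left.
Data/tier1: +5 of 35 at 7; pool empty.
Total = 23×40 + 16×15 + 14×30 + 13×40 + 7×5 = 2135.

2135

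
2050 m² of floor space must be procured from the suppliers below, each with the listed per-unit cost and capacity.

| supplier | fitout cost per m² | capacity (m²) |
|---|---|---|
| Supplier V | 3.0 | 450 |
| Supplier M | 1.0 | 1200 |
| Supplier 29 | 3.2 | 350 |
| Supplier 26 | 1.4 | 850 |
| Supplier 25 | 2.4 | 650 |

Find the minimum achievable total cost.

Use suppliers in increasing cost order.
Supplier M (1.0): use full 1200 → 850 m² to go.
Supplier 26 at 1.4: take all 850 m² → 0 still needed.
Supplier 25, Supplier V, Supplier 29: unused.
Cost = 1200×1.0 + 850×1.4 = 2390.

2390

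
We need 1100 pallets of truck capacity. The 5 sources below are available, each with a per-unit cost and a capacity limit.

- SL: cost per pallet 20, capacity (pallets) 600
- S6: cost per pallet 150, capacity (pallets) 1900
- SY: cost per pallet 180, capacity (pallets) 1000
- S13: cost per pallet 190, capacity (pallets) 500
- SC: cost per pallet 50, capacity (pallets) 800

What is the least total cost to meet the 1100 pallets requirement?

37000

Cheapest first:
SL (20): use full 600 ; 500 pallets to go.
SC at 50: take 500 of its 800 ; requirement met.
S6, SY, S13: unused.
Cost = 600×20 + 500×50 = 37000.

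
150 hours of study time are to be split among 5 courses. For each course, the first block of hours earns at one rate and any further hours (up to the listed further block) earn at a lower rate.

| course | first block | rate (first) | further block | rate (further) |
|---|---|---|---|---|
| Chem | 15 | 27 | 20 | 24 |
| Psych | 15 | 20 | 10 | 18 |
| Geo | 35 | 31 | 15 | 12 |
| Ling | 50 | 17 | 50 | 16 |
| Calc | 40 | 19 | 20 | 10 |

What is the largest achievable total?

Order all 10 blocks by rate: Geo/tier1 31 > Chem/tier1 27 > Chem/tier2 24 > Psych/tier1 20 > Calc/tier1 19 > Psych/tier2 18 > Ling/tier1 17 > Ling/tier2 16 > Geo/tier2 12 > Calc/tier2 10.
Geo tier1 at 31: fill all 35 — 115 left.
Chem tier1 at 27: fill all 15 — 100 left.
Chem tier2 at 24: fill all 20 — 80 left.
Fill Psych tier1 block (15 at 20) — 65 left.
Calc/tier1 (19): +40 — 25 left.
Fill Psych tier2 block (10 at 18) — 15 left.
Ling/tier1: +15 of 50 at 17; pool empty.
Total = 31×35 + 27×15 + 24×20 + 20×15 + 19×40 + 18×10 + 17×15 = 3465.

3465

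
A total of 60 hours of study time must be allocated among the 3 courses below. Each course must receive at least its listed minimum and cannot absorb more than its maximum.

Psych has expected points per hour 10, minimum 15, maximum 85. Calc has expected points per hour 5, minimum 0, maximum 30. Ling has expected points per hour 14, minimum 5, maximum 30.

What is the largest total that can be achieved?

720

Meeting every minimum uses 15+0+5 = 20 hours, leaving 40.
Highest expected points per hour first: Ling 14 > Psych 10 > Calc 5.
Give Ling 25 more to hit its cap of 30 — 15 left.
Only 15 left; Psych takes them to reach 30.
Total = 10×30 + 14×30 = 720.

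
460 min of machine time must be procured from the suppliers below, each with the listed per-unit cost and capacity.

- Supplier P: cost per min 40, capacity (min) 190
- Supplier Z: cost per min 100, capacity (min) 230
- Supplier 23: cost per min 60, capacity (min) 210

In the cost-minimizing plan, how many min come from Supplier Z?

Use suppliers in increasing cost order.
Supplier P (40): use full 190 — 270 min to go.
Supplier 23 at 60: take all 210 min — 60 still needed.
Supplier Z (100): take the remaining 60 — done.

60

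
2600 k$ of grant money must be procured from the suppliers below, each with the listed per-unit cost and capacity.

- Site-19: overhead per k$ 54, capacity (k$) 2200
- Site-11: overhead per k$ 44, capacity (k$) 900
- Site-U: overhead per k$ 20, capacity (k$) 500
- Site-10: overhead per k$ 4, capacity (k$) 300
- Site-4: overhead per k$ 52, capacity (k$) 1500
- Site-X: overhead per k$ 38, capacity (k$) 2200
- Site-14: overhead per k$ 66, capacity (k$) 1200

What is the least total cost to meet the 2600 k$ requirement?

Use suppliers in increasing cost order.
Take 300 from Site-10 at 4 — need 2300 more.
Site-U at 20: take all 500 k$ — 1800 still needed.
Site-X (38): take the remaining 1800 — done.
Site-11, Site-4, Site-19, Site-14: unused.
Cost = 300×4 + 500×20 + 1800×38 = 79600.

79600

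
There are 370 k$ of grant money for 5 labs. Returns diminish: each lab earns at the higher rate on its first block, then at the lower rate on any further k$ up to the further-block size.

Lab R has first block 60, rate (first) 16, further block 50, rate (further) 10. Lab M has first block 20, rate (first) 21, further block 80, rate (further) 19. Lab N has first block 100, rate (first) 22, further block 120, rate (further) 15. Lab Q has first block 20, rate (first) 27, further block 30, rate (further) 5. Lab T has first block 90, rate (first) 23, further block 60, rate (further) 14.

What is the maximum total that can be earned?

Order all 10 blocks by rate: Lab Q/T1 27 > Lab T/T1 23 > Lab N/T1 22 > Lab M/T1 21 > Lab M/T2 19 > Lab R/T1 16 > Lab N/T2 15 > Lab T/T2 14 > Lab R/T2 10 > Lab Q/T2 5.
Lab Q T1 at 27: fill all 20 — 350 left.
Fill Lab T T1 block (90 at 23) — 260 left.
Lab N T1 at 22: fill all 100 — 160 left.
Lab M T1 at 21: fill all 20 — 140 left.
Lab M T2 at 19: fill all 80 — 60 left.
Lab R T1 at 16: fill all 60 — 0 left.
Total = 27×20 + 23×90 + 22×100 + 21×20 + 19×80 + 16×60 = 7710.

7710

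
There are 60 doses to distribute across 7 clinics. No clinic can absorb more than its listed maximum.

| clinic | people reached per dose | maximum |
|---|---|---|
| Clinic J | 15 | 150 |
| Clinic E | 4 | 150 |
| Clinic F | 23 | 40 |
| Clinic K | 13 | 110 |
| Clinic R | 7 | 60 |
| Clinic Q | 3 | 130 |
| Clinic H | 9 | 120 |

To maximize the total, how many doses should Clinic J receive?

Highest people reached per dose first: Clinic F 23 > Clinic J 15 > Clinic K 13 > Clinic H 9 > Clinic R 7 > Clinic E 4 > Clinic Q 3.
Clinic F takes 40 to reach its cap of 40 — 20 left.
Clinic J: +20 (room for 150) → 20. Pool exhausted.

20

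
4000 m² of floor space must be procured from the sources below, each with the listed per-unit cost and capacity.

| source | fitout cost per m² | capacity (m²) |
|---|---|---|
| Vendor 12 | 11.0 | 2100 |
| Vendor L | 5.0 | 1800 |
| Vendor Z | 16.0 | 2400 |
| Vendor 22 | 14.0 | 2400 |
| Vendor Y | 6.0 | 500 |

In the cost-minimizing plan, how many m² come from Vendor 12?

Fill from the cheapest source first.
Vendor L (5.0): use full 1800 → 2200 m² to go.
Vendor Y (6.0): use full 500 → 1700 m² to go.
Take 1700 from Vendor 12 at 11.0 to finish.
Vendor 22, Vendor Z: unused.

1700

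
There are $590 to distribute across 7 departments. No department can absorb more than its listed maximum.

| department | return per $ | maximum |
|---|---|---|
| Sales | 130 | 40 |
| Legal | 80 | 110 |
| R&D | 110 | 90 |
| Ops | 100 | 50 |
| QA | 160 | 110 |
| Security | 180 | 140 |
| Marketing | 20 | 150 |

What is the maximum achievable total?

Highest return per $ first: Security 180 > QA 160 > Sales 130 > R&D 110 > Ops 100 > Legal 80 > Marketing 20.
Security takes 140 to reach its cap of 140 ; 450 left.
Give QA 110 to hit its cap of 110 ; 340 left.
Sales: +40 to 40 (cap) ; 300 left.
R&D: +90 to 90 (cap) ; 210 left.
Ops: +50 to 50 (cap) ; 160 left.
Legal: +110 to 110 (cap) ; 50 left.
Marketing: +50 (room for 150) → 50. Pool exhausted.
Total = 130×40 + 80×110 + 110×90 + 100×50 + 160×110 + 180×140 + 20×50 = 72700.

72700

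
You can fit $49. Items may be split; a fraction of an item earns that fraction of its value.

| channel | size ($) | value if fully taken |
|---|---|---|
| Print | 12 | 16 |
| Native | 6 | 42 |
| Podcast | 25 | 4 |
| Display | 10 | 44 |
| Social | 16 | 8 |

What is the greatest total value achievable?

Sort by value density: Native 42/6≈7, Display 44/10≈4.4, Print 16/12≈1.33, Social 8/16≈0.5, Podcast 4/25≈0.16.
All 6 $ of Native fit (value 42) → 43 remain.
All 10 $ of Display fit (value 44) → 33 remain.
Take all of Print (12 $, value 16) → 21 $ left.
Social: take in full, 16 $ for value 8 → 5 left.
5 $ left: a 5/25 share of Podcast gives 4×5/25 = 0.8.
Total value = 110.8.

110.8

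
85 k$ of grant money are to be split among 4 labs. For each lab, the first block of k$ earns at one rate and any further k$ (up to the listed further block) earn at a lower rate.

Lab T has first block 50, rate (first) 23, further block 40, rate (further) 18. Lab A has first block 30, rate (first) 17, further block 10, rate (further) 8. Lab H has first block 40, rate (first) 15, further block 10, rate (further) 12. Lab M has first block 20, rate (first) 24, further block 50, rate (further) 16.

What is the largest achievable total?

Rank every tier by rate: Lab M/first 24 > Lab T/first 23 > Lab T/second 18 > Lab A/first 17 > Lab M/second 16 > Lab H/first 15 > Lab H/second 12 > Lab A/second 8.
Lab M first at 24: fill all 20 ; 65 left.
Lab T/first (23): +50 ; 15 left.
Lab T/second: +15 of 40 at 18; pool empty.
Total = 24×20 + 23×50 + 18×15 = 1900.

1900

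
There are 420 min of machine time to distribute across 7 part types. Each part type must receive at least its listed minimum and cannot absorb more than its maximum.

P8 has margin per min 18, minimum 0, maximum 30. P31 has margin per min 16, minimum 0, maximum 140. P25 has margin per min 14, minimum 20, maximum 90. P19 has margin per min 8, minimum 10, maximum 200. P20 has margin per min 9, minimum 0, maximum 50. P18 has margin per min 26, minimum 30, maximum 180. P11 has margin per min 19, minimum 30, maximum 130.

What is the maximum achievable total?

8850

Meeting every minimum uses 0+0+20+10+0+30+30 = 90 min, leaving 330.
Rank by margin per min: P18 26 > P11 19 > P8 18 > P31 16 > P25 14 > P20 9 > P19 8.
P18 takes 150 more to reach its cap of 180 — 180 left.
Give P11 100 more to hit its cap of 130 — 80 left.
P8 takes 30 more to reach its cap of 30 — 50 left.
Only 50 left; P31 takes them to reach 50.
Total = 18×30 + 16×50 + 14×20 + 8×10 + 26×180 + 19×130 = 8850.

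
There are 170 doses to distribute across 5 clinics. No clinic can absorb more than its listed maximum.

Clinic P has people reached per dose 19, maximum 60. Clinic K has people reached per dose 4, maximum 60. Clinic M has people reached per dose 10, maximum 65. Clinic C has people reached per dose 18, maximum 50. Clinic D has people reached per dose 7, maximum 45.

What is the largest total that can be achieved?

Rank by people reached per dose: Clinic P 19 > Clinic C 18 > Clinic M 10 > Clinic D 7 > Clinic K 4.
Clinic P takes 60 to reach its cap of 60 → 110 left.
Clinic C: +50 to 50 (cap) → 60 left.
Only 60 left; Clinic M takes them to reach 60.
Total = 19×60 + 10×60 + 18×50 = 2640.

2640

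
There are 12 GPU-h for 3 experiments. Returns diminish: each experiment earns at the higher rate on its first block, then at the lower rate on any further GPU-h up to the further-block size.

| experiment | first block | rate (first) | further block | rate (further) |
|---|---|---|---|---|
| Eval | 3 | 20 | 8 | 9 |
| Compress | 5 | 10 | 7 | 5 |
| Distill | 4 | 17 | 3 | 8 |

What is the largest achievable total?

Rank every tier by rate: Eval/tier1 20 > Distill/tier1 17 > Compress/tier1 10 > Eval/tier2 9 > Distill/tier2 8 > Compress/tier2 5.
Fill Eval tier1 block (3 at 20) ; 9 left.
Distill tier1 at 17: fill all 4 ; 5 left.
Fill Compress tier1 block (5 at 10) ; 0 left.
Total = 20×3 + 17×4 + 10×5 = 178.

178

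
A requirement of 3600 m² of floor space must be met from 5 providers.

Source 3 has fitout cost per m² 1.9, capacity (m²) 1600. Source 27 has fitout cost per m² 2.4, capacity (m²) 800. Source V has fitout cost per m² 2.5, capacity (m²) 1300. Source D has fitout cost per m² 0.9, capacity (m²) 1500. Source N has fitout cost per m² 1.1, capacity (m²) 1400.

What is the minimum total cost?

4220

Cheapest first:
Source D (0.9): use full 1500 — 2100 m² to go.
Source N (1.1): use full 1400 — 700 m² to go.
Source 3 at 1.9: take 700 of its 1600 — requirement met.
Source 27, Source V: unused.
Cost = 1500×0.9 + 1400×1.1 + 700×1.9 = 4220.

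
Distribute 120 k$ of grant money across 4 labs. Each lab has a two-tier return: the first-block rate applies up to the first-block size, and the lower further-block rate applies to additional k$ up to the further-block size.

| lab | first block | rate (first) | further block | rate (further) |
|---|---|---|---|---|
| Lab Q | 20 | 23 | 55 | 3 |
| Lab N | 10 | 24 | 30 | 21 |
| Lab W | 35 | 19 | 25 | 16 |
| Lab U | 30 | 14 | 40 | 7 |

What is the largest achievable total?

2395

Rank every tier by rate: Lab N/tier1 24 > Lab Q/tier1 23 > Lab N/tier2 21 > Lab W/tier1 19 > Lab W/tier2 16 > Lab U/tier1 14 > Lab U/tier2 7 > Lab Q/tier2 3.
Lab N tier1 at 24: fill all 10 ; 110 left.
Lab Q/tier1 (23): +20 ; 90 left.
Lab N/tier2 (21): +30 ; 60 left.
Lab W/tier1 (19): +35 ; 25 left.
Lab W/tier2 (16): +25 ; 0 left.
Total = 24×10 + 23×20 + 21×30 + 19×35 + 16×25 = 2395.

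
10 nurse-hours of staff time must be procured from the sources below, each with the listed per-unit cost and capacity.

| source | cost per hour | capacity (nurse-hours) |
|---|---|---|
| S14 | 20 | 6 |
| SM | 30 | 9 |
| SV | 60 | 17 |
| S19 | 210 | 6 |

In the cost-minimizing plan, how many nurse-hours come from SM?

Use sources in increasing cost order.
S14 at 20: take all 6 nurse-hours ; 4 still needed.
SM (30): take the remaining 4 ; done.
SV, S19: unused.

4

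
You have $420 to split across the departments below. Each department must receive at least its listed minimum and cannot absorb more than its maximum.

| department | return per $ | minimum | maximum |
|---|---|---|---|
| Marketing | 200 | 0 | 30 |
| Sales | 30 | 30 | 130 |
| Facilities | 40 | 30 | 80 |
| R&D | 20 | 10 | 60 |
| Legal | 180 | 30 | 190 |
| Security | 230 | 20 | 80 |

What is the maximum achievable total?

62900

Meeting every minimum uses 0+30+30+10+30+20 = 120 $, leaving 300.
Rank by return per $: Security 230 > Marketing 200 > Legal 180 > Facilities 40 > Sales 30 > R&D 20.
Security takes 60 more to reach its cap of 80 → 240 left.
Marketing takes 30 more to reach its cap of 30 → 210 left.
Legal takes 160 more to reach its cap of 190 → 50 left.
Give Facilities 50 more to hit its cap of 80 → 0 left.
Total = 200×30 + 30×30 + 40×80 + 20×10 + 180×190 + 230×80 = 62900.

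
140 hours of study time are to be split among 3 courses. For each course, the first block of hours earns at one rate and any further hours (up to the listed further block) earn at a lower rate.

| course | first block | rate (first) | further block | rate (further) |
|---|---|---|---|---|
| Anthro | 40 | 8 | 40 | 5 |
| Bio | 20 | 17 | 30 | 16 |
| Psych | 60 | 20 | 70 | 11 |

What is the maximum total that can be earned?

2350

Treat each block as its own option and order by rate: Psych/first 20 > Bio/first 17 > Bio/second 16 > Psych/second 11 > Anthro/first 8 > Anthro/second 5.
Psych first at 20: fill all 60 → 80 left.
Bio/first (17): +20 → 60 left.
Fill Bio second block (30 at 16) → 30 left.
Psych second at 11: only 30 left, fill 30.
Total = 20×60 + 17×20 + 16×30 + 11×30 = 2350.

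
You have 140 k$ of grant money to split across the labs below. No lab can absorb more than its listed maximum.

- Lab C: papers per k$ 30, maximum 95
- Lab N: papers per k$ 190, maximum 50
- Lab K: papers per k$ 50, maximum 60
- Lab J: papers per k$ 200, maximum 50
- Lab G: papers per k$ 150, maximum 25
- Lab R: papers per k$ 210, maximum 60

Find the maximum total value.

Rank by papers per k$: Lab R 210 > Lab J 200 > Lab N 190 > Lab G 150 > Lab K 50 > Lab C 30.
Lab R: +60 to 60 (cap) — 80 left.
Lab J takes 50 to reach its cap of 50 — 30 left.
Lab N: +30 (room for 50) → 30. Pool exhausted.
Total = 190×30 + 200×50 + 210×60 = 28300.

28300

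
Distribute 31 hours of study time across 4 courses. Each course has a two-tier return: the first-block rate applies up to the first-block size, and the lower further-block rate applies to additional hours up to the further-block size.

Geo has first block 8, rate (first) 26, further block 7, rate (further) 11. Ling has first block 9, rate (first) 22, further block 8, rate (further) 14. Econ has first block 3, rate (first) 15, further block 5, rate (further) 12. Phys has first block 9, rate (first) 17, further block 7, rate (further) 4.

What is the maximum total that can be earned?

632

Rank every tier by rate: Geo/T1 26 > Ling/T1 22 > Phys/T1 17 > Econ/T1 15 > Ling/T2 14 > Econ/T2 12 > Geo/T2 11 > Phys/T2 4.
Geo T1 at 26: fill all 8 ; 23 left.
Ling/T1 (22): +9 ; 14 left.
Phys T1 at 17: fill all 9 ; 5 left.
Econ/T1 (15): +3 ; 2 left.
Ling T2 at 14: only 2 left, fill 2.
Total = 26×8 + 22×9 + 17×9 + 15×3 + 14×2 = 632.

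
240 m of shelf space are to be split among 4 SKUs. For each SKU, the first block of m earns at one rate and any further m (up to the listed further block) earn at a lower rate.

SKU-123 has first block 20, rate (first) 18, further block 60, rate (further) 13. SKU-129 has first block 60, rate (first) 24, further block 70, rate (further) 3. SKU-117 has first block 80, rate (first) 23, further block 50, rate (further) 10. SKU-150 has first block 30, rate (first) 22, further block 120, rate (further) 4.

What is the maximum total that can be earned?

Treat each block as its own option and order by rate: SKU-129/T1 24 > SKU-117/T1 23 > SKU-150/T1 22 > SKU-123/T1 18 > SKU-123/T2 13 > SKU-117/T2 10 > SKU-150/T2 4 > SKU-129/T2 3.
SKU-129 T1 at 24: fill all 60 ; 180 left.
SKU-117/T1 (23): +80 ; 100 left.
Fill SKU-150 T1 block (30 at 22) ; 70 left.
SKU-123 T1 at 18: fill all 20 ; 50 left.
50 remain; put them into SKU-123 T2 at 13.
Total = 24×60 + 23×80 + 22×30 + 18×20 + 13×50 = 4950.

4950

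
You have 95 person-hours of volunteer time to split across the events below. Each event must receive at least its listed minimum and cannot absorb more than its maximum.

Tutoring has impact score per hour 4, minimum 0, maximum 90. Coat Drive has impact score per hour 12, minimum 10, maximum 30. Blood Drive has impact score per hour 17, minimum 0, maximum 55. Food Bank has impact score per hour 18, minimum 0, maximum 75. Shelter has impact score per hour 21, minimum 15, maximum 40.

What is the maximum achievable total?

1770

Meeting every minimum uses 0+10+0+0+15 = 25 person-hours, leaving 70.
Highest impact score per hour first: Shelter 21 > Food Bank 18 > Blood Drive 17 > Coat Drive 12 > Tutoring 4.
Shelter: +25 to 40 (cap) ; 45 left.
Food Bank: +45 (room for 75) → 45. Pool exhausted.
Total = 12×10 + 18×45 + 21×40 = 1770.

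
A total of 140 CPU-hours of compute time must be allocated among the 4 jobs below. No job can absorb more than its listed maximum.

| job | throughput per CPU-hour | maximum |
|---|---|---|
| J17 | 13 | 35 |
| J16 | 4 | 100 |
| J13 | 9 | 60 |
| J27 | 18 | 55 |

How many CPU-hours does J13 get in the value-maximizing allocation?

50

Order the jobs by throughput per CPU-hour: J27 18 > J17 13 > J13 9 > J16 4.
J27 takes 55 to reach its cap of 55 → 85 left.
J17 takes 35 to reach its cap of 35 → 50 left.
J13: +50 (room for 60) → 50. Pool exhausted.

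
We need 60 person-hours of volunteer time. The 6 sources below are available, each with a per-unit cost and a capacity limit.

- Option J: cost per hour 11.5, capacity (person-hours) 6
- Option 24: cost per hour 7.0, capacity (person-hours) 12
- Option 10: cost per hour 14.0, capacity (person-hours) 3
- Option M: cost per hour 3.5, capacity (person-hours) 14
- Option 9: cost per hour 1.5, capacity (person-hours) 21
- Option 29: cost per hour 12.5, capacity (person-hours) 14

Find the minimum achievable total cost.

Cheapest first:
Take 21 from Option 9 at 1.5 ; need 39 more.
Option M (3.5): use full 14 ; 25 person-hours to go.
Option 24 (7.0): use full 12 ; 13 person-hours to go.
Option J (11.5): use full 6 ; 7 person-hours to go.
Option 29 at 12.5: take 7 of its 14 ; requirement met.
Option 10: unused.
Cost = 21×1.5 + 14×3.5 + 12×7.0 + 6×11.5 + 7×12.5 = 321.

321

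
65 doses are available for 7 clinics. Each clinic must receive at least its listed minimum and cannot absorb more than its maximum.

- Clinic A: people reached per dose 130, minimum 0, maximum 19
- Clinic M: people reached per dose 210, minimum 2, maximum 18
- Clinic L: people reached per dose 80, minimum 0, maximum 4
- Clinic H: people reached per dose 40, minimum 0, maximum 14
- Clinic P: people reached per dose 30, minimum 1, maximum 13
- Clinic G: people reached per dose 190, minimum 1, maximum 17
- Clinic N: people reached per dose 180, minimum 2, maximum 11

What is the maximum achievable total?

11360

Meeting every minimum uses 0+2+0+0+1+1+2 = 6 doses, leaving 59.
Rank by people reached per dose: Clinic M 210 > Clinic G 190 > Clinic N 180 > Clinic A 130 > Clinic L 80 > Clinic H 40 > Clinic P 30.
Clinic M: +16 to 18 (cap) — 43 left.
Clinic G takes 16 more to reach its cap of 17 — 27 left.
Clinic N takes 9 more to reach its cap of 11 — 18 left.
Clinic A has room for 19 more but only 18 remain, so it gets 18.
Total = 130×18 + 210×18 + 30×1 + 190×17 + 180×11 = 11360.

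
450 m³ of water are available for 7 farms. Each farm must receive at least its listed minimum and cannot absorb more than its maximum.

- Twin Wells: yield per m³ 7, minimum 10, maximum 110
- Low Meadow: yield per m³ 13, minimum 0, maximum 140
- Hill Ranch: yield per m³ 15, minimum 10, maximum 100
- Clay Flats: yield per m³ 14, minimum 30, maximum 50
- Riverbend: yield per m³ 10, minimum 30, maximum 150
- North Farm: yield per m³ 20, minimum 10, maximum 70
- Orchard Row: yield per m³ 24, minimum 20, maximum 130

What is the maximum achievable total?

Meeting every minimum uses 10+0+10+30+30+10+20 = 110 m³, leaving 340.
Highest yield per m³ first: Orchard Row 24 > North Farm 20 > Hill Ranch 15 > Clay Flats 14 > Low Meadow 13 > Riverbend 10 > Twin Wells 7.
Orchard Row takes 110 more to reach its cap of 130 ; 230 left.
North Farm takes 60 more to reach its cap of 70 ; 170 left.
Hill Ranch: +90 to 100 (cap) ; 80 left.
Clay Flats takes 20 more to reach its cap of 50 ; 60 left.
Low Meadow has room for 140 more but only 60 remain, so it gets 60.
Total = 7×10 + 13×60 + 15×100 + 14×50 + 10×30 + 20×70 + 24×130 = 7870.

7870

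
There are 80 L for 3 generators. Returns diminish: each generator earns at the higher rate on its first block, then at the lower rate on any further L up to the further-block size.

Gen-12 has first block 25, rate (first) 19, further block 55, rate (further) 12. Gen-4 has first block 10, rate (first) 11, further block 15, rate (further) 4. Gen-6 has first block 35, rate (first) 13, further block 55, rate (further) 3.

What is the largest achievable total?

Treat each block as its own option and order by rate: Gen-12/first 19 > Gen-6/first 13 > Gen-12/second 12 > Gen-4/first 11 > Gen-4/second 4 > Gen-6/second 3.
Gen-12 first at 19: fill all 25 ; 55 left.
Gen-6/first (13): +35 ; 20 left.
20 remain; put them into Gen-12 second at 12.
Total = 19×25 + 13×35 + 12×20 = 1170.

1170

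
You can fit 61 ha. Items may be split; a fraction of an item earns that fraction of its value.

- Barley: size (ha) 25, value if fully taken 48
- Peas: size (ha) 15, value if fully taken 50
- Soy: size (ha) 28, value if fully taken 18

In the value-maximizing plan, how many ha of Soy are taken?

21

Best value per unit of size first: Peas 50/15≈3.33, Barley 48/25≈1.92, Soy 18/28≈0.643.
All 15 ha of Peas fit (value 50) → 46 remain.
All 25 ha of Barley fit (value 48) → 21 remain.
21 ha left: a 21/28 share of Soy gives 18×21/28 = 13.5.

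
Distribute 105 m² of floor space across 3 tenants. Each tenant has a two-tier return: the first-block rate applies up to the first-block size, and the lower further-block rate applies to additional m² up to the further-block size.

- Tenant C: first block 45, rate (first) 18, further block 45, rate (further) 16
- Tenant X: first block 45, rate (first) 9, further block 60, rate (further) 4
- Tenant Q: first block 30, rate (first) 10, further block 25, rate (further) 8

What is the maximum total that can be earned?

1680

Rank every tier by rate: Tenant C/tier1 18 > Tenant C/tier2 16 > Tenant Q/tier1 10 > Tenant X/tier1 9 > Tenant Q/tier2 8 > Tenant X/tier2 4.
Tenant C tier1 at 18: fill all 45 ; 60 left.
Tenant C/tier2 (16): +45 ; 15 left.
15 remain; put them into Tenant Q tier1 at 10.
Total = 18×45 + 16×45 + 10×15 = 1680.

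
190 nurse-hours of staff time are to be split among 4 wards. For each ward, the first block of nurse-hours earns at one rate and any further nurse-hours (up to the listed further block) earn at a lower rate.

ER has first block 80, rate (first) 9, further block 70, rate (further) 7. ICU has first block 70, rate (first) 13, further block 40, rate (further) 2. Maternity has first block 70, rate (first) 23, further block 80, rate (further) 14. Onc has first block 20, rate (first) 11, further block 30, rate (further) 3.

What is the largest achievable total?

Treat each block as its own option and order by rate: Maternity/first 23 > Maternity/second 14 > ICU/first 13 > Onc/first 11 > ER/first 9 > ER/second 7 > Onc/second 3 > ICU/second 2.
Maternity first at 23: fill all 70 ; 120 left.
Maternity second at 14: fill all 80 ; 40 left.
ICU/first: +40 of 70 at 13; pool empty.
Total = 23×70 + 14×80 + 13×40 = 3250.

3250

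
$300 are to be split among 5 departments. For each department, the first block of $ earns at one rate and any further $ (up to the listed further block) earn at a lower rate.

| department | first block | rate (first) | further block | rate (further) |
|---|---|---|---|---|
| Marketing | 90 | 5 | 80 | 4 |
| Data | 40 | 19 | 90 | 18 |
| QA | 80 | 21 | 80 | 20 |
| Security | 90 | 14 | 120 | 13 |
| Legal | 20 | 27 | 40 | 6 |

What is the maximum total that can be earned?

Treat each block as its own option and order by rate: Legal/T1 27 > QA/T1 21 > QA/T2 20 > Data/T1 19 > Data/T2 18 > Security/T1 14 > Security/T2 13 > Legal/T2 6 > Marketing/T1 5 > Marketing/T2 4.
Fill Legal T1 block (20 at 27) → 280 left.
Fill QA T1 block (80 at 21) → 200 left.
QA/T2 (20): +80 → 120 left.
Data/T1 (19): +40 → 80 left.
Data/T2: +80 of 90 at 18; pool empty.
Total = 27×20 + 21×80 + 20×80 + 19×40 + 18×80 = 6020.

6020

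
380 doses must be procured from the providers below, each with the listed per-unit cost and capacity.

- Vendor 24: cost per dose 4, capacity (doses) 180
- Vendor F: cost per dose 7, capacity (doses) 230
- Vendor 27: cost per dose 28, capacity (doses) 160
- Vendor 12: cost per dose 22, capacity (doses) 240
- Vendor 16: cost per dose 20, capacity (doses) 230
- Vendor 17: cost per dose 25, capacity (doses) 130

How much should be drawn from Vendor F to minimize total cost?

Fill from the cheapest provider first.
Take 180 from Vendor 24 at 4 → need 200 more.
Take 200 from Vendor F at 7 to finish.
Vendor 16, Vendor 12, Vendor 17, Vendor 27: unused.

200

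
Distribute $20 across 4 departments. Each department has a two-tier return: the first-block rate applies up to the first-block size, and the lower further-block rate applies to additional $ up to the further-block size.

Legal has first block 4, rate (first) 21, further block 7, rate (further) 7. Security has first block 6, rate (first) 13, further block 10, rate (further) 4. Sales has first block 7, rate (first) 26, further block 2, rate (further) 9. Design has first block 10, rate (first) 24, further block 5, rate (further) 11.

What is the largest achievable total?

Rank every tier by rate: Sales/first 26 > Design/first 24 > Legal/first 21 > Security/first 13 > Design/second 11 > Sales/second 9 > Legal/second 7 > Security/second 4.
Sales first at 26: fill all 7 ; 13 left.
Fill Design first block (10 at 24) ; 3 left.
Legal/first: +3 of 4 at 21; pool empty.
Total = 26×7 + 24×10 + 21×3 = 485.

485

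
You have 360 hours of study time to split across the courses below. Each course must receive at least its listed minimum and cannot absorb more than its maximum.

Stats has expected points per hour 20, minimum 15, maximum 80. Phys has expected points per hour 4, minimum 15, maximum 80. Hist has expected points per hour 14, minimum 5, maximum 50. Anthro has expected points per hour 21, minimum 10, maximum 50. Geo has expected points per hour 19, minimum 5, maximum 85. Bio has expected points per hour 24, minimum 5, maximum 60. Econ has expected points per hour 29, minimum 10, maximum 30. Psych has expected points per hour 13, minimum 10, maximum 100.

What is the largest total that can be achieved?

7185

Meeting every minimum uses 15+15+5+10+5+5+10+10 = 75 hours, leaving 285.
Order the courses by expected points per hour: Econ 29 > Bio 24 > Anthro 21 > Stats 20 > Geo 19 > Hist 14 > Psych 13 > Phys 4.
Econ: +20 to 30 (cap) → 265 left.
Give Bio 55 more to hit its cap of 60 → 210 left.
Anthro: +40 to 50 (cap) → 170 left.
Give Stats 65 more to hit its cap of 80 → 105 left.
Give Geo 80 more to hit its cap of 85 → 25 left.
Hist has room for 45 more but only 25 remain, so it gets 30.
Total = 20×80 + 4×15 + 14×30 + 21×50 + 19×85 + 24×60 + 29×30 + 13×10 = 7185.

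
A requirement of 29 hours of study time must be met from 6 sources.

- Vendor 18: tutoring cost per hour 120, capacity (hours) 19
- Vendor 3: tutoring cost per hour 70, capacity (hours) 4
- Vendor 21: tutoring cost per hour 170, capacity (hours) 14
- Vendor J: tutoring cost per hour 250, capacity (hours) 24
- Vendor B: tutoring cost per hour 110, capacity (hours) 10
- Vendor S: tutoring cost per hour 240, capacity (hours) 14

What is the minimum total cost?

3180

Fill from the cheapest source first.
Take 4 from Vendor 3 at 70 ; need 25 more.
Vendor B (110): use full 10 ; 15 hours to go.
Vendor 18 (120): take the remaining 15 ; done.
Vendor 21, Vendor S, Vendor J: unused.
Cost = 4×70 + 10×110 + 15×120 = 3180.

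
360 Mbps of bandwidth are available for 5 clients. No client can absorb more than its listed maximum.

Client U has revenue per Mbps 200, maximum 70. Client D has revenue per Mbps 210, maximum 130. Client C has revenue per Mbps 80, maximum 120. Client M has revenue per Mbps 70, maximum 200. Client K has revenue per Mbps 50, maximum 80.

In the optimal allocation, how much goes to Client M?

Order the clients by revenue per Mbps: Client D 210 > Client U 200 > Client C 80 > Client M 70 > Client K 50.
Client D: +130 to 130 (cap) ; 230 left.
Give Client U 70 to hit its cap of 70 ; 160 left.
Give Client C 120 to hit its cap of 120 ; 40 left.
Only 40 left; Client M takes them to reach 40.

40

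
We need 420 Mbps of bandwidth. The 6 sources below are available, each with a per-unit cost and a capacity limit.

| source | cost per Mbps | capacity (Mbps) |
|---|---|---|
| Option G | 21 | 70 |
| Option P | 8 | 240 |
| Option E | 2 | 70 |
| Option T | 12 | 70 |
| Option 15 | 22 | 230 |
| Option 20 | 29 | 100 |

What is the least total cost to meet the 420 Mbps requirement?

3740

Fill from the cheapest source first.
Option E at 2: take all 70 Mbps — 350 still needed.
Take 240 from Option P at 8 — need 110 more.
Take 70 from Option T at 12 — need 40 more.
Option G at 21: take 40 of its 70 — requirement met.
Option 15, Option 20: unused.
Cost = 70×2 + 240×8 + 70×12 + 40×21 = 3740.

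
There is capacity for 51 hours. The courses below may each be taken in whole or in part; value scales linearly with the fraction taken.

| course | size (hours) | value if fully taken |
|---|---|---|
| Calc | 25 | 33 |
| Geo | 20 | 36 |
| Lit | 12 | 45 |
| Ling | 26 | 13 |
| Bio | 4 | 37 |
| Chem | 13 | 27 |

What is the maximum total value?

147.64

Rank by value-to-size ratio: Bio 37/4≈9.25, Lit 45/12≈3.75, Chem 27/13≈2.08, Geo 36/20≈1.8, Calc 33/25≈1.32, Ling 13/26≈0.5.
Bio: take in full, 4 hours for value 37 ; 47 left.
Take all of Lit (12 hours, value 45) ; 35 hours left.
Chem: take in full, 13 hours for value 27 ; 22 left.
Geo: take in full, 20 hours for value 36 ; 2 left.
Only 2 hours remain; take 2/25 of Calc for value 33×2/25 = 2.64.
Total value = 147.64.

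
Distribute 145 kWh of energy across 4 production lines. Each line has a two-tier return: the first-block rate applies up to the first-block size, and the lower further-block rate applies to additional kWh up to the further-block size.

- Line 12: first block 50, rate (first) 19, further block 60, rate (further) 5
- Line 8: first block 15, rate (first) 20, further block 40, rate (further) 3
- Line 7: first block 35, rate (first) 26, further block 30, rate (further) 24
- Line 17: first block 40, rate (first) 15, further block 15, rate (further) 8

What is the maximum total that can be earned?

Treat each block as its own option and order by rate: Line 7/T1 26 > Line 7/T2 24 > Line 8/T1 20 > Line 12/T1 19 > Line 17/T1 15 > Line 17/T2 8 > Line 12/T2 5 > Line 8/T2 3.
Fill Line 7 T1 block (35 at 26) ; 110 left.
Line 7/T2 (24): +30 ; 80 left.
Line 8/T1 (20): +15 ; 65 left.
Fill Line 12 T1 block (50 at 19) ; 15 left.
Line 17/T1: +15 of 40 at 15; pool empty.
Total = 26×35 + 24×30 + 20×15 + 19×50 + 15×15 = 3105.

3105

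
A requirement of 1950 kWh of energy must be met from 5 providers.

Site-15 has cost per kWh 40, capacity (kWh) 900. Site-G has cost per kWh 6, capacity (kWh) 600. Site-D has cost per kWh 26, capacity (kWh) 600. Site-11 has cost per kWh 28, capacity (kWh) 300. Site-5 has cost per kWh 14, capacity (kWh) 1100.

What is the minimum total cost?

25500

Cheapest first:
Site-G (6): use full 600 ; 1350 kWh to go.
Site-5 at 14: take all 1100 kWh ; 250 still needed.
Site-D at 26: take 250 of its 600 ; requirement met.
Site-11, Site-15: unused.
Cost = 600×6 + 1100×14 + 250×26 = 25500.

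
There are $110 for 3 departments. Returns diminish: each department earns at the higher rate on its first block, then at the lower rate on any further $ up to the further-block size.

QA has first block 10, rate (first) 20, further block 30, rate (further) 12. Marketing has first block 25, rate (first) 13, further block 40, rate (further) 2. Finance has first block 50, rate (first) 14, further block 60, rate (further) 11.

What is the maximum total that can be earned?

1525

Order all 6 blocks by rate: QA/T1 20 > Finance/T1 14 > Marketing/T1 13 > QA/T2 12 > Finance/T2 11 > Marketing/T2 2.
QA T1 at 20: fill all 10 — 100 left.
Fill Finance T1 block (50 at 14) — 50 left.
Marketing T1 at 13: fill all 25 — 25 left.
QA/T2: +25 of 30 at 12; pool empty.
Total = 20×10 + 14×50 + 13×25 + 12×25 = 1525.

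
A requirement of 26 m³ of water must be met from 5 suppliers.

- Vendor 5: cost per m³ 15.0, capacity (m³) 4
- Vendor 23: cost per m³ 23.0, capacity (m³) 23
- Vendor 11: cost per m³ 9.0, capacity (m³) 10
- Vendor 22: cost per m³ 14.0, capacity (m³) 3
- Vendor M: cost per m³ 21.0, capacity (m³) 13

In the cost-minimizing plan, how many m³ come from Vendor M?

Fill from the cheapest supplier first.
Vendor 11 at 9.0: take all 10 m³ — 16 still needed.
Vendor 22 at 14.0: take all 3 m³ — 13 still needed.
Take 4 from Vendor 5 at 15.0 — need 9 more.
Take 9 from Vendor M at 21.0 to finish.
Vendor 23: unused.

9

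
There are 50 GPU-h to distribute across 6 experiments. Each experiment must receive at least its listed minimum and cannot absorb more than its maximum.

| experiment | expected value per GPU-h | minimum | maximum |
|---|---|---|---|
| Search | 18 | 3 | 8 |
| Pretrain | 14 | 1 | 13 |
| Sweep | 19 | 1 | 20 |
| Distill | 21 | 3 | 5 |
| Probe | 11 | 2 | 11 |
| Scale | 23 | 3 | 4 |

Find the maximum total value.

897

Meeting every minimum uses 3+1+1+3+2+3 = 13 GPU-h, leaving 37.
Highest expected value per GPU-h first: Scale 23 > Distill 21 > Sweep 19 > Search 18 > Pretrain 14 > Probe 11.
Scale: +1 to 4 (cap) ; 36 left.
Give Distill 2 more to hit its cap of 5 ; 34 left.
Give Sweep 19 more to hit its cap of 20 ; 15 left.
Search takes 5 more to reach its cap of 8 ; 10 left.
Pretrain: +10 (room for 12) → 11. Pool exhausted.
Total = 18×8 + 14×11 + 19×20 + 21×5 + 11×2 + 23×4 = 897.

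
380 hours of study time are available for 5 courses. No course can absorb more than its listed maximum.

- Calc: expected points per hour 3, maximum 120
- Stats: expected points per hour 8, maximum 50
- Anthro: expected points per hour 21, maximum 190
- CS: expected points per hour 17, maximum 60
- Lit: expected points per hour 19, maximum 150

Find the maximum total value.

Order the courses by expected points per hour: Anthro 21 > Lit 19 > CS 17 > Stats 8 > Calc 3.
Anthro takes 190 to reach its cap of 190 — 190 left.
Give Lit 150 to hit its cap of 150 — 40 left.
Only 40 left; CS takes them to reach 40.
Total = 21×190 + 17×40 + 19×150 = 7520.

7520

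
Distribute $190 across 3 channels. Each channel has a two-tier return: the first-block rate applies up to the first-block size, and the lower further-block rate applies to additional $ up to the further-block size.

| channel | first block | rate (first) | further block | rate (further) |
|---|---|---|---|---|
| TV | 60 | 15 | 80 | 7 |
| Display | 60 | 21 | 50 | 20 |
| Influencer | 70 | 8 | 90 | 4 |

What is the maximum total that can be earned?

Treat each block as its own option and order by rate: Display/tier1 21 > Display/tier2 20 > TV/tier1 15 > Influencer/tier1 8 > TV/tier2 7 > Influencer/tier2 4.
Display/tier1 (21): +60 ; 130 left.
Fill Display tier2 block (50 at 20) ; 80 left.
TV tier1 at 15: fill all 60 ; 20 left.
Influencer/tier1: +20 of 70 at 8; pool empty.
Total = 21×60 + 20×50 + 15×60 + 8×20 = 3320.

3320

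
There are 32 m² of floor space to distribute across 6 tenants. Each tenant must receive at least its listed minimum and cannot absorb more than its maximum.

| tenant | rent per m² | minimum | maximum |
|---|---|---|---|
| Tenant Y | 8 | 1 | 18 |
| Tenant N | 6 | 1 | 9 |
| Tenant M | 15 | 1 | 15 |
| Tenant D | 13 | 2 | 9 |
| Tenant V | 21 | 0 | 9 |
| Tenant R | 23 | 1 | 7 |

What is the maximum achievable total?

Meeting every minimum uses 1+1+1+2+0+1 = 6 m², leaving 26.
Order the tenants by rent per m²: Tenant R 23 > Tenant V 21 > Tenant M 15 > Tenant D 13 > Tenant Y 8 > Tenant N 6.
Tenant R: +6 to 7 (cap) — 20 left.
Tenant V takes 9 more to reach its cap of 9 — 11 left.
Tenant M: +11 (room for 14) → 12. Pool exhausted.
Total = 8×1 + 6×1 + 15×12 + 13×2 + 21×9 + 23×7 = 570.

570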